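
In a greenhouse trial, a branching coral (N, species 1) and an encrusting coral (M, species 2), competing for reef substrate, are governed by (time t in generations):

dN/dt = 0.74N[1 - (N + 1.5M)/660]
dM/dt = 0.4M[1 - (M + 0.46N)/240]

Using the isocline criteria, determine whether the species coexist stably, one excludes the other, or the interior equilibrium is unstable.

Compare the nullcline intercepts: K1/α12 = 660/1.5 = 440 > K2 = 240; K2/α21 = 240/0.46 = 522 < K1 = 660.
Since the inequalities point opposite ways, species 1 can invade but species 2 cannot.

species 1 excludes species 2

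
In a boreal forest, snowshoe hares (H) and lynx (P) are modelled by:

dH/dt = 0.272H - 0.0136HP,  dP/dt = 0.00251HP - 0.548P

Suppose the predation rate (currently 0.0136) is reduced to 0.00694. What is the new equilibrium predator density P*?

At the interior fixed point, setting dH/dt = 0 with H > 0 fixes P* = (prey growth rate)/(HP coefficient) — independent of the other coefficients.
With the change, P* = 0.272/0.00694 = 39.2; it rises from 20.

P* ≈ 39.2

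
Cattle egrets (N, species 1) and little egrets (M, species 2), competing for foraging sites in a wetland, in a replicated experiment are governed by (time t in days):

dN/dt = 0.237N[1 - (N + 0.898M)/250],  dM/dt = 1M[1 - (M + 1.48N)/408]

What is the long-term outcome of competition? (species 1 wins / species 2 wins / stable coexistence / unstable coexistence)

species 2 excludes species 1

Compare the nullcline intercepts: K1/α12 = 250/0.898 = 278 < K2 = 408; K2/α21 = 408/1.48 = 276 > K1 = 250.
Since the inequalities point opposite ways, species 2 can invade but species 1 cannot.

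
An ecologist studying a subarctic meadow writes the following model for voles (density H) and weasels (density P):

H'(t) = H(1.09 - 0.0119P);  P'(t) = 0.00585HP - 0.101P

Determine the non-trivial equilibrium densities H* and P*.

Set dP/dt = 0 with P > 0: 0.00585H - 0.101 = 0, so H* = 0.101/0.00585 = 17.3.
Set dH/dt = 0 with H > 0: 1.09 - 0.0119P = 0, so P* = 1.09/0.0119 = 91.6.

H* ≈ 17.3, P* ≈ 91.6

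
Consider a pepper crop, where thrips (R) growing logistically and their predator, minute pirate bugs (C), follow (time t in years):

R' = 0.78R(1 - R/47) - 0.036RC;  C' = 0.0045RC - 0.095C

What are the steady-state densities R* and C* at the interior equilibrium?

From dC/dt = 0 with C > 0: 0.0045R* = 0.095, so R* = 21.1.
Substitute into dR/dt = 0: 0.78(1 - 21.1/47) = 0.036C*.
The bracket is 0.551, giving C* = 0.43/0.036 = 11.9.

R* ≈ 21.1, C* ≈ 11.9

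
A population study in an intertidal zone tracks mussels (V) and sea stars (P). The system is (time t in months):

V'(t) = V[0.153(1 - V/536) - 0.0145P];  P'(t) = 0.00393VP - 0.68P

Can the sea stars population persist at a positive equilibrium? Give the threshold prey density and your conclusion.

The predator equation gives dP/dt > 0 only when V > 0.68/0.00393 = 173.
Without the predator, V → K = 536. Since 536 > 173, the predator can invade and persist.

Threshold V = 173; K > 173, so yes, the predator persists.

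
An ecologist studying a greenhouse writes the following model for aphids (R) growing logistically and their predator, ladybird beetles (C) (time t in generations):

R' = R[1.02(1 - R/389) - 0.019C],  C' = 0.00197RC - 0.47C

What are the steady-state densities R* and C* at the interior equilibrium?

From dC/dt = 0 with C > 0: 0.00197R* = 0.47, so R* = 239.
Substitute into dR/dt = 0: 1.02(1 - 239/389) = 0.019C*.
The bracket is 0.387, giving C* = 0.394/0.019 = 20.8.

R* ≈ 239, C* ≈ 20.8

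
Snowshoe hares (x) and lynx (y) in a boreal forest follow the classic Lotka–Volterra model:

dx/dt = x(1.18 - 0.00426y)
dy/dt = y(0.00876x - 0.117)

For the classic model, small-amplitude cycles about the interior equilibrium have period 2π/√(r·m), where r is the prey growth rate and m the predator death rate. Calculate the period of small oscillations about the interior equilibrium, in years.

Here r = 1.18 and m = 0.117, so r·m = 0.138.
ω = √0.138 = 0.372 per year, hence T = 2π/ω ≈ 16.9 years.

T ≈ 16.9 years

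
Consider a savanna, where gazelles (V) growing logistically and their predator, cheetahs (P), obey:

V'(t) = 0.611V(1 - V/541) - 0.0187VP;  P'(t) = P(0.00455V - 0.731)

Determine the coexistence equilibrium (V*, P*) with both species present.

V* ≈ 161, P* ≈ 23

From dP/dt = 0 with P > 0: 0.00455V* = 0.731, so V* = 161.
Substitute into dV/dt = 0: 0.611(1 - 161/541) = 0.0187P*.
The bracket is 0.703, giving P* = 0.43/0.0187 = 23.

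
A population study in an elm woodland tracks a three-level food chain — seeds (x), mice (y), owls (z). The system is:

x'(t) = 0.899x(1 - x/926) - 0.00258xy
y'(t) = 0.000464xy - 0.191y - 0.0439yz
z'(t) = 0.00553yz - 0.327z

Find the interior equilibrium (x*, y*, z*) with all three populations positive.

From dz/dt = 0: 0.00553y* = 0.327, so y* = 59.1.
From dx/dt = 0: 0.899(1 - x*/926) = 0.00258·59.1, giving x* = 926·(1 - 0.17) = 769.
From dy/dt = 0: 0.000464·769 - 0.191 = 0.0439z*, so z* = 0.166/0.0439 = 3.78.

x* ≈ 769, y* ≈ 59.1, z* ≈ 3.78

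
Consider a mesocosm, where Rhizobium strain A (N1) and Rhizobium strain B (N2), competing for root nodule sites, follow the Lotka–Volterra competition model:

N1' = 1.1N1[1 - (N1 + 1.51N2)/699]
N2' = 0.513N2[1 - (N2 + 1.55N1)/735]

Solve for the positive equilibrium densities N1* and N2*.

Setting both brackets to zero gives the nullclines N1 + 1.51N2 = 699 and 1.55N1 + N2 = 735.
Substituting N2 = 735 - 1.55N1 into the first: N1(1 - 1.51·1.55) = 699 - 1.51·735.
So N1* = -411/-1.34 = 306, and then N2* = 735 - 1.55·306 = 260.

N1* ≈ 306, N2* ≈ 260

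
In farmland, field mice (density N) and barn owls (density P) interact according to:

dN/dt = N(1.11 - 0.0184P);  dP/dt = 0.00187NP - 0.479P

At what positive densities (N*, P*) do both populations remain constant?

N* ≈ 256, P* ≈ 60.3

Set dP/dt = 0 with P > 0: 0.00187N - 0.479 = 0, so N* = 0.479/0.00187 = 256.
Set dN/dt = 0 with N > 0: 1.11 - 0.0184P = 0, so P* = 1.11/0.0184 = 60.3.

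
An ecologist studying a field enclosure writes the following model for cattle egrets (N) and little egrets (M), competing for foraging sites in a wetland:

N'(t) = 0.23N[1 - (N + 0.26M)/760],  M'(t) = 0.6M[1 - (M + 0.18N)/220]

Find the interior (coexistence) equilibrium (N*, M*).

Setting both brackets to zero gives the nullclines N + 0.26M = 760 and 0.18N + M = 220.
Substituting M = 220 - 0.18N into the first: N(1 - 0.26·0.18) = 760 - 0.26·220.
So N* = 703/0.953 = 737, and then M* = 220 - 0.18·737 = 87.3.

N* ≈ 737, M* ≈ 87.3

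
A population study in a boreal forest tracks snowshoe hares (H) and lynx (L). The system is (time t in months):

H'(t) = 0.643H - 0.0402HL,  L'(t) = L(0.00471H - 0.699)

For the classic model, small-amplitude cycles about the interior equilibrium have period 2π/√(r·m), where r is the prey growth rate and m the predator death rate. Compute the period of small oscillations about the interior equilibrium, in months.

T ≈ 9.37 months

Here r = 0.643 and m = 0.699, so r·m = 0.449.
ω = √0.449 = 0.67 per month, hence T = 2π/ω ≈ 9.37 months.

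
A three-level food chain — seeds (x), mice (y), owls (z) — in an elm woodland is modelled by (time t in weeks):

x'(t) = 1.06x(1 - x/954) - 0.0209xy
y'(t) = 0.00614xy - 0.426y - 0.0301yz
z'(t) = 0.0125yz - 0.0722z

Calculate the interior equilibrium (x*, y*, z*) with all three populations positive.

x* ≈ 845, y* ≈ 5.78, z* ≈ 158

From dz/dt = 0: 0.0125y* = 0.0722, so y* = 5.78.
From dx/dt = 0: 1.06(1 - x*/954) = 0.0209·5.78, giving x* = 954·(1 - 0.114) = 845.
From dy/dt = 0: 0.00614·845 - 0.426 = 0.0301z*, so z* = 4.76/0.0301 = 158.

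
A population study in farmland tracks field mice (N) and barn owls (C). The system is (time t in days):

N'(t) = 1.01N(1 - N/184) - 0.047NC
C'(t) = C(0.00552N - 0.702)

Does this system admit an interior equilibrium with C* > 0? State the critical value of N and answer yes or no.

The predator equation gives dC/dt > 0 only when N > 0.702/0.00552 = 127.
Without the predator, N → K = 184. Since 184 > 127, the predator can invade and persist.

Threshold N = 127; K > 127, so yes, the predator persists.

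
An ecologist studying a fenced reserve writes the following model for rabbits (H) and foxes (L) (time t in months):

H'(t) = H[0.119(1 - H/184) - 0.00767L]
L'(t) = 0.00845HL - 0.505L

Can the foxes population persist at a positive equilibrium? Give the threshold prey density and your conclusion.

The predator equation gives dL/dt > 0 only when H > 0.505/0.00845 = 59.8.
Without the predator, H → K = 184. Since 184 > 59.8, the predator can invade and persist.

Threshold H = 59.8; K > 59.8, so yes, the predator persists.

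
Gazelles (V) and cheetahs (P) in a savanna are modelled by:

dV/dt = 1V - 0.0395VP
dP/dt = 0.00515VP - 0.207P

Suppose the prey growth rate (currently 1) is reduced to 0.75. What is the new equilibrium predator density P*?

P* ≈ 19

At the interior fixed point, setting dV/dt = 0 with V > 0 fixes P* = (prey growth rate)/(VP coefficient) — independent of the other coefficients.
With the change, P* = 0.75/0.0395 = 19; it falls from 25.3.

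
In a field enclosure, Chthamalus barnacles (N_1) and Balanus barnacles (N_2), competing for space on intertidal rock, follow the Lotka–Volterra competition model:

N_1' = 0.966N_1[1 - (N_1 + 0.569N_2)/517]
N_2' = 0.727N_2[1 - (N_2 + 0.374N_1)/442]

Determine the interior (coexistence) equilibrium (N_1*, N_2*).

Setting both brackets to zero gives the nullclines N_1 + 0.569N_2 = 517 and 0.374N_1 + N_2 = 442.
Substituting N_2 = 442 - 0.374N_1 into the first: N_1(1 - 0.569·0.374) = 517 - 0.569·442.
So N_1* = 266/0.787 = 337, and then N_2* = 442 - 0.374·337 = 316.

N_1* ≈ 337, N_2* ≈ 316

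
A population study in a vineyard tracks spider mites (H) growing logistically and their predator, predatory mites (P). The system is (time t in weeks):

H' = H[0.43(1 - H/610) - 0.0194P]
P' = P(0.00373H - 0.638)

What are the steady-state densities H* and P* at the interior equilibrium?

From dP/dt = 0 with P > 0: 0.00373H* = 0.638, so H* = 171.
Substitute into dH/dt = 0: 0.43(1 - 171/610) = 0.0194P*.
The bracket is 0.72, giving P* = 0.309/0.0194 = 15.9.

H* ≈ 171, P* ≈ 15.9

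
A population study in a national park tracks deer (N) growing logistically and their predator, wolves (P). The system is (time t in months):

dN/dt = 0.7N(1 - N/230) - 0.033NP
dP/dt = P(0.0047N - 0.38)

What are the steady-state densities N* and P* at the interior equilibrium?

N* ≈ 80.9, P* ≈ 13.8

From dP/dt = 0 with P > 0: 0.0047N* = 0.38, so N* = 80.9.
Substitute into dN/dt = 0: 0.7(1 - 80.9/230) = 0.033P*.
The bracket is 0.648, giving P* = 0.454/0.033 = 13.8.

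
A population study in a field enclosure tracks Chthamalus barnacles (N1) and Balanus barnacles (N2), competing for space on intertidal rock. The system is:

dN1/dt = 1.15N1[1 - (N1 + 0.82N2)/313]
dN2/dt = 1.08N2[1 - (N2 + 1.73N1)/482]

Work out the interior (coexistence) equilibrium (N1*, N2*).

Setting both brackets to zero gives the nullclines N1 + 0.82N2 = 313 and 1.73N1 + N2 = 482.
Substituting N2 = 482 - 1.73N1 into the first: N1(1 - 0.82·1.73) = 313 - 0.82·482.
So N1* = -82.2/-0.419 = 196, and then N2* = 482 - 1.73·196 = 142.

N1* ≈ 196, N2* ≈ 142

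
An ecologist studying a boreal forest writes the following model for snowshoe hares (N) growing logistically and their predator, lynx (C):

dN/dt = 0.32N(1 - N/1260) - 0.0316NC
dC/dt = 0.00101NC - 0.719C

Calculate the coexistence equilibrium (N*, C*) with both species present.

From dC/dt = 0 with C > 0: 0.00101N* = 0.719, so N* = 712.
Substitute into dN/dt = 0: 0.32(1 - 712/1260) = 0.0316C*.
The bracket is 0.435, giving C* = 0.139/0.0316 = 4.41.

N* ≈ 712, C* ≈ 4.41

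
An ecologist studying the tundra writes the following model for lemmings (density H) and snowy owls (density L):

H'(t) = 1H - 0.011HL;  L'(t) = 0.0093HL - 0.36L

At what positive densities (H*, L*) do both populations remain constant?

Set dL/dt = 0 with L > 0: 0.0093H - 0.36 = 0, so H* = 0.36/0.0093 = 38.7.
Set dH/dt = 0 with H > 0: 1 - 0.011L = 0, so L* = 1/0.011 = 90.9.

H* ≈ 38.7, L* ≈ 90.9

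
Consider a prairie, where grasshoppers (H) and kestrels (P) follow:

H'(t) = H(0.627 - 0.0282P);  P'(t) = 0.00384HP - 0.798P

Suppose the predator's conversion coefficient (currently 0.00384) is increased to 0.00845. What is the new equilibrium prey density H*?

H* ≈ 94.4

At the interior fixed point, setting dP/dt = 0 with P > 0 fixes H* = (predator death rate)/(HP coefficient) — independent of the other coefficients.
With the change, H* = 0.798/0.00845 = 94.4; it falls from 208.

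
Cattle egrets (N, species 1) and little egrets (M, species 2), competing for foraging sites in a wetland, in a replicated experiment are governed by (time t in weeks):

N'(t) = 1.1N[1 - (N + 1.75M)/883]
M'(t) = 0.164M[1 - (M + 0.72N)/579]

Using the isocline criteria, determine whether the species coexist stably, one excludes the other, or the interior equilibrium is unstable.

unstable coexistence (outcome depends on initial conditions)

Compare the nullcline intercepts: K1/α12 = 883/1.75 = 505 < K2 = 579; K2/α21 = 579/0.72 = 804 < K1 = 883.
Since both are reversed, neither can invade when rare; the interior point is a saddle.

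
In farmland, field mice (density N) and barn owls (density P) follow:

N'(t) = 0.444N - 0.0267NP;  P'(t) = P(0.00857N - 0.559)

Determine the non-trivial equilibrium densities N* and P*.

Set dP/dt = 0 with P > 0: 0.00857N - 0.559 = 0, so N* = 0.559/0.00857 = 65.2.
Set dN/dt = 0 with N > 0: 0.444 - 0.0267P = 0, so P* = 0.444/0.0267 = 16.6.

N* ≈ 65.2, P* ≈ 16.6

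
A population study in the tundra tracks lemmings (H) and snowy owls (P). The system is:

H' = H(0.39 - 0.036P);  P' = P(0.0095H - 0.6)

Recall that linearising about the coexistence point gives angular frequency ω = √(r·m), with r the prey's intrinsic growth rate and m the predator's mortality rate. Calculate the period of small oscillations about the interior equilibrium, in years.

Here r = 0.39 and m = 0.6, so r·m = 0.234.
ω = √0.234 = 0.484 per year, hence T = 2π/ω ≈ 13 years.

T ≈ 13 years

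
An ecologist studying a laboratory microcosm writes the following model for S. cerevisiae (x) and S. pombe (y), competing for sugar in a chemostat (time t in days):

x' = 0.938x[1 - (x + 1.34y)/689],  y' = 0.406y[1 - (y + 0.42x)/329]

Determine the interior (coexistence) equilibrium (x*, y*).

Setting both brackets to zero gives the nullclines x + 1.34y = 689 and 0.42x + y = 329.
Substituting y = 329 - 0.42x into the first: x(1 - 1.34·0.42) = 689 - 1.34·329.
So x* = 248/0.437 = 568, and then y* = 329 - 0.42·568 = 90.6.

x* ≈ 568, y* ≈ 90.6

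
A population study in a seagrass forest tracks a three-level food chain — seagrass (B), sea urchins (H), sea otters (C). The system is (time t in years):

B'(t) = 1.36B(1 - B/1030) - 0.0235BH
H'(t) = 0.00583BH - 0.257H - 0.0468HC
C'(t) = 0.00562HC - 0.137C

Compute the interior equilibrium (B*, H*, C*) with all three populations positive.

From dC/dt = 0: 0.00562H* = 0.137, so H* = 24.4.
From dB/dt = 0: 1.36(1 - B*/1030) = 0.0235·24.4, giving B* = 1030·(1 - 0.421) = 596.
From dH/dt = 0: 0.00583·596 - 0.257 = 0.0468C*, so C* = 3.22/0.0468 = 68.8.

B* ≈ 596, H* ≈ 24.4, C* ≈ 68.8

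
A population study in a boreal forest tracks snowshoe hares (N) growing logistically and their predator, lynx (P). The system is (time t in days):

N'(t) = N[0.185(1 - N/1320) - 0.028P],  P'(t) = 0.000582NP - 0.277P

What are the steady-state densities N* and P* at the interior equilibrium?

N* ≈ 476, P* ≈ 4.22

From dP/dt = 0 with P > 0: 0.000582N* = 0.277, so N* = 476.
Substitute into dN/dt = 0: 0.185(1 - 476/1320) = 0.028P*.
The bracket is 0.639, giving P* = 0.118/0.028 = 4.22.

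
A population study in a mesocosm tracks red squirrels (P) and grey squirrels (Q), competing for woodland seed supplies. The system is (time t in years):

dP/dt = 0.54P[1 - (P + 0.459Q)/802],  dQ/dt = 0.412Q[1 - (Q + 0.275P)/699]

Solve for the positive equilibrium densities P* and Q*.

Setting both brackets to zero gives the nullclines P + 0.459Q = 802 and 0.275P + Q = 699.
Substituting Q = 699 - 0.275P into the first: P(1 - 0.459·0.275) = 802 - 0.459·699.
So P* = 481/0.874 = 551, and then Q* = 699 - 0.275·551 = 548.

P* ≈ 551, Q* ≈ 548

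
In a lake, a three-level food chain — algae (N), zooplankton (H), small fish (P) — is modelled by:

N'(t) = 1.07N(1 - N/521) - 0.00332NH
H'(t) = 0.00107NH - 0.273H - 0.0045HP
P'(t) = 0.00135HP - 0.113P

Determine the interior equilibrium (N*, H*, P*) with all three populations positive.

N* ≈ 386, H* ≈ 83.7, P* ≈ 31

From dP/dt = 0: 0.00135H* = 0.113, so H* = 83.7.
From dN/dt = 0: 1.07(1 - N*/521) = 0.00332·83.7, giving N* = 521·(1 - 0.26) = 386.
From dH/dt = 0: 0.00107·386 - 0.273 = 0.0045P*, so P* = 0.14/0.0045 = 31.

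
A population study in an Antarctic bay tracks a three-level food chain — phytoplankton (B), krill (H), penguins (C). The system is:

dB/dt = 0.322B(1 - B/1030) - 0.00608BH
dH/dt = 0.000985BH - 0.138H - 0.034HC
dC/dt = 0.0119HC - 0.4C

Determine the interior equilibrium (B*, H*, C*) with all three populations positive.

From dC/dt = 0: 0.0119H* = 0.4, so H* = 33.6.
From dB/dt = 0: 0.322(1 - B*/1030) = 0.00608·33.6, giving B* = 1030·(1 - 0.635) = 376.
From dH/dt = 0: 0.000985·376 - 0.138 = 0.034C*, so C* = 0.233/0.034 = 6.84.

B* ≈ 376, H* ≈ 33.6, C* ≈ 6.84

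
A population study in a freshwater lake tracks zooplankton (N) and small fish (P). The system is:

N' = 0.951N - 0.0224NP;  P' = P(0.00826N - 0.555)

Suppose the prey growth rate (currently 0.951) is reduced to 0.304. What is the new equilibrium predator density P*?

P* ≈ 13.6

At the interior fixed point, setting dN/dt = 0 with N > 0 fixes P* = (prey growth rate)/(NP coefficient) — independent of the other coefficients.
With the change, P* = 0.304/0.0224 = 13.6; it falls from 42.5.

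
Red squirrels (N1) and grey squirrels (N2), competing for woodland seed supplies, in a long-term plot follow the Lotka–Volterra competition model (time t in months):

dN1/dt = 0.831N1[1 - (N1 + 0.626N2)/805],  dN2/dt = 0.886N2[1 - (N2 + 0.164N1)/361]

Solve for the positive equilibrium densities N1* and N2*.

N1* ≈ 645, N2* ≈ 255

Setting both brackets to zero gives the nullclines N1 + 0.626N2 = 805 and 0.164N1 + N2 = 361.
Substituting N2 = 361 - 0.164N1 into the first: N1(1 - 0.626·0.164) = 805 - 0.626·361.
So N1* = 579/0.897 = 645, and then N2* = 361 - 0.164·645 = 255.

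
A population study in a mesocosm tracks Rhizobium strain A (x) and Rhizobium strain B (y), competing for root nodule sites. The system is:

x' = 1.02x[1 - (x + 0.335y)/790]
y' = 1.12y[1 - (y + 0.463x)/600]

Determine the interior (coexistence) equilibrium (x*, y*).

Setting both brackets to zero gives the nullclines x + 0.335y = 790 and 0.463x + y = 600.
Substituting y = 600 - 0.463x into the first: x(1 - 0.335·0.463) = 790 - 0.335·600.
So x* = 589/0.845 = 697, and then y* = 600 - 0.463·697 = 277.

x* ≈ 697, y* ≈ 277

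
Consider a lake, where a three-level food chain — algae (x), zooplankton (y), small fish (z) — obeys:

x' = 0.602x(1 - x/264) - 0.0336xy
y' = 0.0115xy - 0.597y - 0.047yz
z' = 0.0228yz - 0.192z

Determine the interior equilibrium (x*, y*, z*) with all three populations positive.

x* ≈ 140, y* ≈ 8.42, z* ≈ 21.5

From dz/dt = 0: 0.0228y* = 0.192, so y* = 8.42.
From dx/dt = 0: 0.602(1 - x*/264) = 0.0336·8.42, giving x* = 264·(1 - 0.47) = 140.
From dy/dt = 0: 0.0115·140 - 0.597 = 0.047z*, so z* = 1.01/0.047 = 21.5.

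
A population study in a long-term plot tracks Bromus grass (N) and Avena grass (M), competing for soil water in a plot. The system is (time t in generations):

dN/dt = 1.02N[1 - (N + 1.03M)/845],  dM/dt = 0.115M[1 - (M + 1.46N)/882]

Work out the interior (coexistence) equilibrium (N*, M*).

N* ≈ 126, M* ≈ 698

Setting both brackets to zero gives the nullclines N + 1.03M = 845 and 1.46N + M = 882.
Substituting M = 882 - 1.46N into the first: N(1 - 1.03·1.46) = 845 - 1.03·882.
So N* = -63.5/-0.504 = 126, and then M* = 882 - 1.46·126 = 698.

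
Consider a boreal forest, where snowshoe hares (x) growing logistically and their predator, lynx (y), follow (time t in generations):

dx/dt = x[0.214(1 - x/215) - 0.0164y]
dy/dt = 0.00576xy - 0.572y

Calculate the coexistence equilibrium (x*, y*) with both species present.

x* ≈ 99.3, y* ≈ 7.02

From dy/dt = 0 with y > 0: 0.00576x* = 0.572, so x* = 99.3.
Substitute into dx/dt = 0: 0.214(1 - 99.3/215) = 0.0164y*.
The bracket is 0.538, giving y* = 0.115/0.0164 = 7.02.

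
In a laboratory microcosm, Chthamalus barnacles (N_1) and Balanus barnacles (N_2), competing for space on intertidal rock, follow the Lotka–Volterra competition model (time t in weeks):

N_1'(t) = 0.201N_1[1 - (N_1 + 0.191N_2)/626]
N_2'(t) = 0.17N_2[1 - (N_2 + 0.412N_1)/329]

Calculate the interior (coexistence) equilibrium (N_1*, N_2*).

Setting both brackets to zero gives the nullclines N_1 + 0.191N_2 = 626 and 0.412N_1 + N_2 = 329.
Substituting N_2 = 329 - 0.412N_1 into the first: N_1(1 - 0.191·0.412) = 626 - 0.191·329.
So N_1* = 563/0.921 = 611, and then N_2* = 329 - 0.412·611 = 77.2.

N_1* ≈ 611, N_2* ≈ 77.2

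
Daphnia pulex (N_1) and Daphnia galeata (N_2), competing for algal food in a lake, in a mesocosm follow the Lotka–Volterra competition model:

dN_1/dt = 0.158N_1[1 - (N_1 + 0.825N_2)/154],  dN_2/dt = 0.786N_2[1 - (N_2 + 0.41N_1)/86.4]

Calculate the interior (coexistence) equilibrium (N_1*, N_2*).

N_1* ≈ 125, N_2* ≈ 35.1

Setting both brackets to zero gives the nullclines N_1 + 0.825N_2 = 154 and 0.41N_1 + N_2 = 86.4.
Substituting N_2 = 86.4 - 0.41N_1 into the first: N_1(1 - 0.825·0.41) = 154 - 0.825·86.4.
So N_1* = 82.7/0.662 = 125, and then N_2* = 86.4 - 0.41·125 = 35.1.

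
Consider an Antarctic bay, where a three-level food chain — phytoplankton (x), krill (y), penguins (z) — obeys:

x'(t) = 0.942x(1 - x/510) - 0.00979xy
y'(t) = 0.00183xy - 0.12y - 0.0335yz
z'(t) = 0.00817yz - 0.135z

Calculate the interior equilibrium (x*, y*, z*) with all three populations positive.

From dz/dt = 0: 0.00817y* = 0.135, so y* = 16.5.
From dx/dt = 0: 0.942(1 - x*/510) = 0.00979·16.5, giving x* = 510·(1 - 0.172) = 422.
From dy/dt = 0: 0.00183·422 - 0.12 = 0.0335z*, so z* = 0.653/0.0335 = 19.5.

x* ≈ 422, y* ≈ 16.5, z* ≈ 19.5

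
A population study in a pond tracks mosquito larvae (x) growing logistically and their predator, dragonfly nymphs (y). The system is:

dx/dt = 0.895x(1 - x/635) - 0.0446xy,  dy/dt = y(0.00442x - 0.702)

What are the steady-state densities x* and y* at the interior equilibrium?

From dy/dt = 0 with y > 0: 0.00442x* = 0.702, so x* = 159.
Substitute into dx/dt = 0: 0.895(1 - 159/635) = 0.0446y*.
The bracket is 0.75, giving y* = 0.671/0.0446 = 15.

x* ≈ 159, y* ≈ 15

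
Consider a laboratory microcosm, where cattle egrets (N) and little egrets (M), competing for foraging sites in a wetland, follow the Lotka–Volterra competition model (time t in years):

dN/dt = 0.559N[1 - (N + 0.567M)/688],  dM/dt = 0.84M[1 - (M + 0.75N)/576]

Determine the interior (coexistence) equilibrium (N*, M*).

N* ≈ 629, M* ≈ 104

Setting both brackets to zero gives the nullclines N + 0.567M = 688 and 0.75N + M = 576.
Substituting M = 576 - 0.75N into the first: N(1 - 0.567·0.75) = 688 - 0.567·576.
So N* = 361/0.575 = 629, and then M* = 576 - 0.75·629 = 104.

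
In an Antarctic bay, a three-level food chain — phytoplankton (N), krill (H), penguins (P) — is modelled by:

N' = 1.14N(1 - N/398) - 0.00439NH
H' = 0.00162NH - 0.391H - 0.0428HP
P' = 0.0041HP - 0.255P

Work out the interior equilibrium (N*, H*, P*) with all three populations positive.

From dP/dt = 0: 0.0041H* = 0.255, so H* = 62.2.
From dN/dt = 0: 1.14(1 - N*/398) = 0.00439·62.2, giving N* = 398·(1 - 0.24) = 303.
From dH/dt = 0: 0.00162·303 - 0.391 = 0.0428P*, so P* = 0.0993/0.0428 = 2.32.

N* ≈ 303, H* ≈ 62.2, P* ≈ 2.32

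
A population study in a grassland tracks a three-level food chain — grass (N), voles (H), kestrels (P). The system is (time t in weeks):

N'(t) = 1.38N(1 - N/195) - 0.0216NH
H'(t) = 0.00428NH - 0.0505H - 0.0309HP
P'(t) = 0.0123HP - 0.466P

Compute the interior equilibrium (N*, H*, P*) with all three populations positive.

N* ≈ 79.4, H* ≈ 37.9, P* ≈ 9.36

From dP/dt = 0: 0.0123H* = 0.466, so H* = 37.9.
From dN/dt = 0: 1.38(1 - N*/195) = 0.0216·37.9, giving N* = 195·(1 - 0.593) = 79.4.
From dH/dt = 0: 0.00428·79.4 - 0.0505 = 0.0309P*, so P* = 0.289/0.0309 = 9.36.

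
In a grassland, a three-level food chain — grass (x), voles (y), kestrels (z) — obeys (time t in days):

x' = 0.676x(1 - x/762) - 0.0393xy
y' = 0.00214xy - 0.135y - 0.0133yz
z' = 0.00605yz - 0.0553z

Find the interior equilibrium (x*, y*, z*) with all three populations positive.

From dz/dt = 0: 0.00605y* = 0.0553, so y* = 9.14.
From dx/dt = 0: 0.676(1 - x*/762) = 0.0393·9.14, giving x* = 762·(1 - 0.531) = 357.
From dy/dt = 0: 0.00214·357 - 0.135 = 0.0133z*, so z* = 0.629/0.0133 = 47.3.

x* ≈ 357, y* ≈ 9.14, z* ≈ 47.3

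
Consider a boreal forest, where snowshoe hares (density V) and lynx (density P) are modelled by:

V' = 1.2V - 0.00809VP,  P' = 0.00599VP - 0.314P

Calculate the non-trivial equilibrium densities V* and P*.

V* ≈ 52.4, P* ≈ 148

Set dP/dt = 0 with P > 0: 0.00599V - 0.314 = 0, so V* = 0.314/0.00599 = 52.4.
Set dV/dt = 0 with V > 0: 1.2 - 0.00809P = 0, so P* = 1.2/0.00809 = 148.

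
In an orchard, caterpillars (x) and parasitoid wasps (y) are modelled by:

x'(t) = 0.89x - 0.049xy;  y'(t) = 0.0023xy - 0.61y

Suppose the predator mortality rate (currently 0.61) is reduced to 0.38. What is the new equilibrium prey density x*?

At the interior fixed point, setting dy/dt = 0 with y > 0 fixes x* = (predator death rate)/(xy coefficient) — independent of the other coefficients.
With the change, x* = 0.38/0.0023 = 165; it falls from 265.

x* ≈ 165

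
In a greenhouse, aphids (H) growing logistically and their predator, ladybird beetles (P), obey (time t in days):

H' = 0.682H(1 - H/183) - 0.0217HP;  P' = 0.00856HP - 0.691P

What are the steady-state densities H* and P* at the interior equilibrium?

From dP/dt = 0 with P > 0: 0.00856H* = 0.691, so H* = 80.7.
Substitute into dH/dt = 0: 0.682(1 - 80.7/183) = 0.0217P*.
The bracket is 0.559, giving P* = 0.381/0.0217 = 17.6.

H* ≈ 80.7, P* ≈ 17.6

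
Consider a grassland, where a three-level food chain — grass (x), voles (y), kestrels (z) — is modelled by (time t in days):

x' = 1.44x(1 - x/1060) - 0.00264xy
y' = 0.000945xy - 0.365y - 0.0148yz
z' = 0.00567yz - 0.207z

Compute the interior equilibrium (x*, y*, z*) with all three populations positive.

From dz/dt = 0: 0.00567y* = 0.207, so y* = 36.5.
From dx/dt = 0: 1.44(1 - x*/1060) = 0.00264·36.5, giving x* = 1060·(1 - 0.0669) = 989.
From dy/dt = 0: 0.000945·989 - 0.365 = 0.0148z*, so z* = 0.57/0.0148 = 38.5.

x* ≈ 989, y* ≈ 36.5, z* ≈ 38.5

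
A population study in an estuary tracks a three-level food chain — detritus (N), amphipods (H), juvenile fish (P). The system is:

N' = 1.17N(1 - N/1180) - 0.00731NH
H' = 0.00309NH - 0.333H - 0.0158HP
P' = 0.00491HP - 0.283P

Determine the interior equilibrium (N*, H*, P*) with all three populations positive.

From dP/dt = 0: 0.00491H* = 0.283, so H* = 57.6.
From dN/dt = 0: 1.17(1 - N*/1180) = 0.00731·57.6, giving N* = 1180·(1 - 0.36) = 755.
From dH/dt = 0: 0.00309·755 - 0.333 = 0.0158P*, so P* = 2/0.0158 = 127.

N* ≈ 755, H* ≈ 57.6, P* ≈ 127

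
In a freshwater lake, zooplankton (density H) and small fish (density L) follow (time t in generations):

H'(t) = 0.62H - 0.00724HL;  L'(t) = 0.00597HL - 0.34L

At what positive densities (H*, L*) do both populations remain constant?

H* ≈ 57, L* ≈ 85.6

Set dL/dt = 0 with L > 0: 0.00597H - 0.34 = 0, so H* = 0.34/0.00597 = 57.
Set dH/dt = 0 with H > 0: 0.62 - 0.00724L = 0, so L* = 0.62/0.00724 = 85.6.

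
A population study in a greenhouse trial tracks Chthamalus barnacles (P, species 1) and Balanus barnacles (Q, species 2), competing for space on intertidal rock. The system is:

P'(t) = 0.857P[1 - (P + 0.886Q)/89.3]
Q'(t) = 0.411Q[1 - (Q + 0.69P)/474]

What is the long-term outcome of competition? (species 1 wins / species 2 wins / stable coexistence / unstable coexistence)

Compare the nullcline intercepts: K1/α12 = 89.3/0.886 = 101 < K2 = 474; K2/α21 = 474/0.69 = 687 > K1 = 89.3.
Since the inequalities point opposite ways, species 2 can invade but species 1 cannot.

species 2 excludes species 1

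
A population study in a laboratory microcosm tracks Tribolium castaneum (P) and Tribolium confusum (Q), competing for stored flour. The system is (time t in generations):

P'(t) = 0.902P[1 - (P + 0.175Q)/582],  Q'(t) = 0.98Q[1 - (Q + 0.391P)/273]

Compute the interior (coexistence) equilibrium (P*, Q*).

P* ≈ 573, Q* ≈ 48.8

Setting both brackets to zero gives the nullclines P + 0.175Q = 582 and 0.391P + Q = 273.
Substituting Q = 273 - 0.391P into the first: P(1 - 0.175·0.391) = 582 - 0.175·273.
So P* = 534/0.932 = 573, and then Q* = 273 - 0.391·573 = 48.8.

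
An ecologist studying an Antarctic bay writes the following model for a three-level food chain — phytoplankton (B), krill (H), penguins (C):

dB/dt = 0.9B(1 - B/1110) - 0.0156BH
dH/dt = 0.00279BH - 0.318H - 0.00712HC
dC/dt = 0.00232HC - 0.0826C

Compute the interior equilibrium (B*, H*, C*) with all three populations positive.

B* ≈ 425, H* ≈ 35.6, C* ≈ 122

From dC/dt = 0: 0.00232H* = 0.0826, so H* = 35.6.
From dB/dt = 0: 0.9(1 - B*/1110) = 0.0156·35.6, giving B* = 1110·(1 - 0.617) = 425.
From dH/dt = 0: 0.00279·425 - 0.318 = 0.00712C*, so C* = 0.868/0.00712 = 122.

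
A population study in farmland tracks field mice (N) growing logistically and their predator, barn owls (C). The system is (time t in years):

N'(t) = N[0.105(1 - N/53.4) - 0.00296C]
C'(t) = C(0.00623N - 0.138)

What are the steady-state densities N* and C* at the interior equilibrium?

N* ≈ 22.2, C* ≈ 20.8

From dC/dt = 0 with C > 0: 0.00623N* = 0.138, so N* = 22.2.
Substitute into dN/dt = 0: 0.105(1 - 22.2/53.4) = 0.00296C*.
The bracket is 0.585, giving C* = 0.0614/0.00296 = 20.8.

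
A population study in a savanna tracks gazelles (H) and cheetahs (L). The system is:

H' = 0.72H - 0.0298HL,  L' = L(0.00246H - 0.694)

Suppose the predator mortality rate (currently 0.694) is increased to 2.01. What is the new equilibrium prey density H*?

H* ≈ 817

At the interior fixed point, setting dL/dt = 0 with L > 0 fixes H* = (predator death rate)/(HL coefficient) — independent of the other coefficients.
With the change, H* = 2.01/0.00246 = 817; it rises from 282.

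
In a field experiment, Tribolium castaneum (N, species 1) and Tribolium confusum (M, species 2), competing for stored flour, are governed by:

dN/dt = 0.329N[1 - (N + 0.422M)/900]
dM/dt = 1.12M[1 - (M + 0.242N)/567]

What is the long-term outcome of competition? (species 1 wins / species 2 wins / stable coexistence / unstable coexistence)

Compare the nullcline intercepts: K1/α12 = 900/0.422 = 2130 > K2 = 567; K2/α21 = 567/0.242 = 2340 > K1 = 900.
Since both inequalities hold, each species can invade when rare, so the interior equilibrium is stable.

stable coexistence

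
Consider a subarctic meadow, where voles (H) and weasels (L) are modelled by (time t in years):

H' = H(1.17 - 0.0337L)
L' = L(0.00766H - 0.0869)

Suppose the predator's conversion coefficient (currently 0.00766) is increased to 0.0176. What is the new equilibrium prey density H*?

H* ≈ 4.94

At the interior fixed point, setting dL/dt = 0 with L > 0 fixes H* = (predator death rate)/(HL coefficient) — independent of the other coefficients.
With the change, H* = 0.0869/0.0176 = 4.94; it falls from 11.3.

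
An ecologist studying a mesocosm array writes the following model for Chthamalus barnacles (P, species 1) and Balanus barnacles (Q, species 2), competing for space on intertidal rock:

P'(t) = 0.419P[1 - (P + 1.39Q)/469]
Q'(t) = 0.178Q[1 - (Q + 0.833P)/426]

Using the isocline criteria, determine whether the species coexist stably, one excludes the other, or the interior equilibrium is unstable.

Compare the nullcline intercepts: K1/α12 = 469/1.39 = 337 < K2 = 426; K2/α21 = 426/0.833 = 511 > K1 = 469.
Since the inequalities point opposite ways, species 2 can invade but species 1 cannot.

species 2 excludes species 1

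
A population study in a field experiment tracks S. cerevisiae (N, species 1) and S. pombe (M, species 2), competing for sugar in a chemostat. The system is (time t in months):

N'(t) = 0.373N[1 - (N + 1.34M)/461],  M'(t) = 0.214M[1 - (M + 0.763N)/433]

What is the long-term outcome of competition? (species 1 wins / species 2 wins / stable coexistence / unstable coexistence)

species 2 excludes species 1

Compare the nullcline intercepts: K1/α12 = 461/1.34 = 344 < K2 = 433; K2/α21 = 433/0.763 = 567 > K1 = 461.
Since the inequalities point opposite ways, species 2 can invade but species 1 cannot.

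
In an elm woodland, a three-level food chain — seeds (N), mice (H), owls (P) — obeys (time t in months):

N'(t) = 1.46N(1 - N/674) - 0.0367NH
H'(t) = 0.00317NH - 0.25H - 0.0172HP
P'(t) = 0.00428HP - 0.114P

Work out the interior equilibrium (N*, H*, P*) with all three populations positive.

From dP/dt = 0: 0.00428H* = 0.114, so H* = 26.6.
From dN/dt = 0: 1.46(1 - N*/674) = 0.0367·26.6, giving N* = 674·(1 - 0.67) = 223.
From dH/dt = 0: 0.00317·223 - 0.25 = 0.0172P*, so P* = 0.456/0.0172 = 26.5.

N* ≈ 223, H* ≈ 26.6, P* ≈ 26.5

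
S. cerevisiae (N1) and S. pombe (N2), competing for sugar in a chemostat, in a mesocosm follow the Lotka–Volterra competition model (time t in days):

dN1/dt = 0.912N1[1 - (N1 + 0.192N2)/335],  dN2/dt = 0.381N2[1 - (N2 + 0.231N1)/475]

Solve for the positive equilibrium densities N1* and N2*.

Setting both brackets to zero gives the nullclines N1 + 0.192N2 = 335 and 0.231N1 + N2 = 475.
Substituting N2 = 475 - 0.231N1 into the first: N1(1 - 0.192·0.231) = 335 - 0.192·475.
So N1* = 244/0.956 = 255, and then N2* = 475 - 0.231·255 = 416.

N1* ≈ 255, N2* ≈ 416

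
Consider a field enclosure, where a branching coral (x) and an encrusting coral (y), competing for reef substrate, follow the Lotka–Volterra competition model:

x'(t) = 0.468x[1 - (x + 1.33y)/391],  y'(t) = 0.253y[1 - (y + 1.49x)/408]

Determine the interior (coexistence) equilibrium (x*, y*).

Setting both brackets to zero gives the nullclines x + 1.33y = 391 and 1.49x + y = 408.
Substituting y = 408 - 1.49x into the first: x(1 - 1.33·1.49) = 391 - 1.33·408.
So x* = -152/-0.982 = 154, and then y* = 408 - 1.49·154 = 178.

x* ≈ 154, y* ≈ 178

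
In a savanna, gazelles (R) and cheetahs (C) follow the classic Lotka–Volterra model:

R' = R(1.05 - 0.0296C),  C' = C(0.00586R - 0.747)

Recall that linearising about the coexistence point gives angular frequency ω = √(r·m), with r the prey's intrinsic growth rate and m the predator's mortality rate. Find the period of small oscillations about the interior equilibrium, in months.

T ≈ 7.09 months

Here r = 1.05 and m = 0.747, so r·m = 0.784.
ω = √0.784 = 0.886 per month, hence T = 2π/ω ≈ 7.09 months.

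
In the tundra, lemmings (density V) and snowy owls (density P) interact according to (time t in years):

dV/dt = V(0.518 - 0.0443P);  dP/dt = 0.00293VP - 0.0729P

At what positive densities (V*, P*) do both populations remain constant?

Set dP/dt = 0 with P > 0: 0.00293V - 0.0729 = 0, so V* = 0.0729/0.00293 = 24.9.
Set dV/dt = 0 with V > 0: 0.518 - 0.0443P = 0, so P* = 0.518/0.0443 = 11.7.

V* ≈ 24.9, P* ≈ 11.7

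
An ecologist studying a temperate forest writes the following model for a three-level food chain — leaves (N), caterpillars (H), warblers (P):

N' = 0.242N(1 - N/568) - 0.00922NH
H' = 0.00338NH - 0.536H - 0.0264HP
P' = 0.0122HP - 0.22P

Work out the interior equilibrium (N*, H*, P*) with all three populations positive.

From dP/dt = 0: 0.0122H* = 0.22, so H* = 18.
From dN/dt = 0: 0.242(1 - N*/568) = 0.00922·18, giving N* = 568·(1 - 0.687) = 178.
From dH/dt = 0: 0.00338·178 - 0.536 = 0.0264P*, so P* = 0.0648/0.0264 = 2.46.

N* ≈ 178, H* ≈ 18, P* ≈ 2.46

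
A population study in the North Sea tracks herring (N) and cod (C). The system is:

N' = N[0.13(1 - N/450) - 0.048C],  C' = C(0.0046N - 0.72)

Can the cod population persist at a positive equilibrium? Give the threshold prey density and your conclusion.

Threshold N = 157; K > 157, so yes, the predator persists.

The predator equation gives dC/dt > 0 only when N > 0.72/0.0046 = 157.
Without the predator, N → K = 450. Since 450 > 157, the predator can invade and persist.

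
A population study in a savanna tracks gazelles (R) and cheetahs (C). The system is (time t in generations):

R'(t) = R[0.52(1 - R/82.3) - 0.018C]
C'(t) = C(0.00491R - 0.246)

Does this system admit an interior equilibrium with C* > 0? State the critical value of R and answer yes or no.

Threshold R = 50.1; K > 50.1, so yes, the predator persists.

The predator equation gives dC/dt > 0 only when R > 0.246/0.00491 = 50.1.
Without the predator, R → K = 82.3. Since 82.3 > 50.1, the predator can invade and persist.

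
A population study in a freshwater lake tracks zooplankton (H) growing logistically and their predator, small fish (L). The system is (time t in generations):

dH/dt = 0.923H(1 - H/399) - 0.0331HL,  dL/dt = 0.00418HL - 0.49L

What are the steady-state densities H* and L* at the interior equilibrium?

From dL/dt = 0 with L > 0: 0.00418H* = 0.49, so H* = 117.
Substitute into dH/dt = 0: 0.923(1 - 117/399) = 0.0331L*.
The bracket is 0.706, giving L* = 0.652/0.0331 = 19.7.

H* ≈ 117, L* ≈ 19.7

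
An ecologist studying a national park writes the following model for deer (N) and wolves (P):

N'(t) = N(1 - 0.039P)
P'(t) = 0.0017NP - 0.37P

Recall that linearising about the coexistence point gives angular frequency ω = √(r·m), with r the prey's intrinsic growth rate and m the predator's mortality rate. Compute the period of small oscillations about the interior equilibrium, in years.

T ≈ 10.3 years

Here r = 1 and m = 0.37, so r·m = 0.37.
ω = √0.37 = 0.608 per year, hence T = 2π/ω ≈ 10.3 years.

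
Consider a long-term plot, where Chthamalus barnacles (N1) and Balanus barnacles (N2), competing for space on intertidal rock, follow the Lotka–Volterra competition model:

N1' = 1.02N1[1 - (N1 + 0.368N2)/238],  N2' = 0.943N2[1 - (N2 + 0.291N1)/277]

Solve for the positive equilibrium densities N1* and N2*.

N1* ≈ 152, N2* ≈ 233

Setting both brackets to zero gives the nullclines N1 + 0.368N2 = 238 and 0.291N1 + N2 = 277.
Substituting N2 = 277 - 0.291N1 into the first: N1(1 - 0.368·0.291) = 238 - 0.368·277.
So N1* = 136/0.893 = 152, and then N2* = 277 - 0.291·152 = 233.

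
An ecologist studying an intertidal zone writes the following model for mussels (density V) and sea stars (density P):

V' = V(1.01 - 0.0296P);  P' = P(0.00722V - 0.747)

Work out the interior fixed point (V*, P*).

V* ≈ 103, P* ≈ 34.1

Set dP/dt = 0 with P > 0: 0.00722V - 0.747 = 0, so V* = 0.747/0.00722 = 103.
Set dV/dt = 0 with V > 0: 1.01 - 0.0296P = 0, so P* = 1.01/0.0296 = 34.1.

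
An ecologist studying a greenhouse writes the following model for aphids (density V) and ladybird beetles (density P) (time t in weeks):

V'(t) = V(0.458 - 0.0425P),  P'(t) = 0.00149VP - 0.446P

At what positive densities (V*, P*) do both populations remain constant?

V* ≈ 299, P* ≈ 10.8

Set dP/dt = 0 with P > 0: 0.00149V - 0.446 = 0, so V* = 0.446/0.00149 = 299.
Set dV/dt = 0 with V > 0: 0.458 - 0.0425P = 0, so P* = 0.458/0.0425 = 10.8.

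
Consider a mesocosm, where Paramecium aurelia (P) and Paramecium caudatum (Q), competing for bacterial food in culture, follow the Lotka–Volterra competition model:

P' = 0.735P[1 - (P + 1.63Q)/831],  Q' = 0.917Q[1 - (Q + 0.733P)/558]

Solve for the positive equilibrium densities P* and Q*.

P* ≈ 403, Q* ≈ 262

Setting both brackets to zero gives the nullclines P + 1.63Q = 831 and 0.733P + Q = 558.
Substituting Q = 558 - 0.733P into the first: P(1 - 1.63·0.733) = 831 - 1.63·558.
So P* = -78.5/-0.195 = 403, and then Q* = 558 - 0.733·403 = 262.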